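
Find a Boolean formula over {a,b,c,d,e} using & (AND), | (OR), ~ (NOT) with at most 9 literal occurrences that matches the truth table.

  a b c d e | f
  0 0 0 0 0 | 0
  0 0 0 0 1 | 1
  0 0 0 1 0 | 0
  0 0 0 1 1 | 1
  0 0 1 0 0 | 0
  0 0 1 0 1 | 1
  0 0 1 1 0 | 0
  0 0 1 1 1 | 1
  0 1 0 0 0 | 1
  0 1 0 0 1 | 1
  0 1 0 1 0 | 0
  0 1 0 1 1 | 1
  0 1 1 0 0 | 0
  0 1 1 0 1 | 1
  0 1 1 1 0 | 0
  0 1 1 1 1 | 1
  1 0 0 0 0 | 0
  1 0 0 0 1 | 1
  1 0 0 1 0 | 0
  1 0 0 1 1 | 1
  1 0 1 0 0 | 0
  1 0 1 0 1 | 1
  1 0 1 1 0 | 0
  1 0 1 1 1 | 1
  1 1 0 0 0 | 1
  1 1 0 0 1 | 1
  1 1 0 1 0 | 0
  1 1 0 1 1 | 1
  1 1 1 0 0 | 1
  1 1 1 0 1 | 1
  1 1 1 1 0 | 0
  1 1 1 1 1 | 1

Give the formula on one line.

(e | (((~c | ~b) | a) & (b & ~d)))

  ~c = 11110000111100001111000011110000
  ~b = 11111111000000001111111100000000
  (~c | ~b) = 11111111111100001111111111110000
  ((~c | ~b) | a) = 11111111111100001111111111111111
  ~d = 11001100110011001100110011001100
  (b & ~d) = 00000000110011000000000011001100
  (((~c | ~b) | a) & (b & ~d)) = 00000000110000000000000011001100
  (e | (((~c | ~b) | a) & (b & ~d))) = 01010101110101010101010111011101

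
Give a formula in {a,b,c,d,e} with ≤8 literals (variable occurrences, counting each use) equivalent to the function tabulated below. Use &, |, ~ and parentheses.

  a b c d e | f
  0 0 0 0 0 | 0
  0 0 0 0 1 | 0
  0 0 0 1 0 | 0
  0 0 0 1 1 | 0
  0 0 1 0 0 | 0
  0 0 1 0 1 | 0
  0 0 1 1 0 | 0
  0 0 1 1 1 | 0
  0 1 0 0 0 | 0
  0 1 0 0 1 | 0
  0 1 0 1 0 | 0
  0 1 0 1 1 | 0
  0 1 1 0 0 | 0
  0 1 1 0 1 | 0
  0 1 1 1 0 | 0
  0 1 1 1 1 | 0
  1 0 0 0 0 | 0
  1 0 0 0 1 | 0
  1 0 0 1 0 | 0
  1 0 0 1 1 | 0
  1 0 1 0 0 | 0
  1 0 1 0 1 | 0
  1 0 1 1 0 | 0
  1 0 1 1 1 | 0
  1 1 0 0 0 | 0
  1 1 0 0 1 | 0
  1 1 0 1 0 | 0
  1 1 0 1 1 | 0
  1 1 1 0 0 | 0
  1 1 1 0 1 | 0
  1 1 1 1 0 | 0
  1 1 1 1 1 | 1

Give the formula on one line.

  (e & c) = 00000101000001010000010100000101
  (a & (e & c)) = 00000000000000000000010100000101
  (d & a) = 00000000000000000011001100110011
  ((a & (e & c)) & (d & a)) = 00000000000000000000000100000001
  (((a & (e & c)) & (d & a)) & b) = 00000000000000000000000000000001

(((a & (e & c)) & (d & a)) & b)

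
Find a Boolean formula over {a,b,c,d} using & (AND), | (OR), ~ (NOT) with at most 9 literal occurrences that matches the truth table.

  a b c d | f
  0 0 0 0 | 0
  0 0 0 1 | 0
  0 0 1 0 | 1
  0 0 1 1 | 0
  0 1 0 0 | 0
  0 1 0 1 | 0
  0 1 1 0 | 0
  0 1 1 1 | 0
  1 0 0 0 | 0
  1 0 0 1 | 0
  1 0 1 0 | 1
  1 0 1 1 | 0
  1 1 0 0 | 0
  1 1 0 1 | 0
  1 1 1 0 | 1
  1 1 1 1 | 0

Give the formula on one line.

  ~d = 1010101010101010
  (c & ~d) = 0010001000100010
  ~b = 1111000011110000
  (~b | a) = 1111000011111111
  ~a = 1111111100000000
  (~a | c) = 1111111100110011
  ((~b | a) & (~a | c)) = 1111000000110011
  ((c & ~d) & ((~b | a) & (~a | c))) = 0010000000100010

((c & ~d) & ((~b | a) & (~a | c)))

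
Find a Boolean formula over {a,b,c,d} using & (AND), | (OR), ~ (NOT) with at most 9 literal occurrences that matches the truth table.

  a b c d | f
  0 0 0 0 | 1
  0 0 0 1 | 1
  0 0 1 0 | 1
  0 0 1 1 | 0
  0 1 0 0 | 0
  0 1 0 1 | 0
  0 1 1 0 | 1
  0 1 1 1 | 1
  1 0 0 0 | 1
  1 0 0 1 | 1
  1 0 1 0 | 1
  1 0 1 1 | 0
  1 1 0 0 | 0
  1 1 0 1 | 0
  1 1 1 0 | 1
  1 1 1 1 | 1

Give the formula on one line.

(((~d | b) & c) | ((~b | c) & ~c))

  ~d = 1010101010101010
  (~d | b) = 1010111110101111
  ((~d | b) & c) = 0010001100100011
  ~b = 1111000011110000
  (~b | c) = 1111001111110011
  ~c = 1100110011001100
  ((~b | c) & ~c) = 1100000011000000
  (((~d | b) & c) | ((~b | c) & ~c)) = 1110001111100011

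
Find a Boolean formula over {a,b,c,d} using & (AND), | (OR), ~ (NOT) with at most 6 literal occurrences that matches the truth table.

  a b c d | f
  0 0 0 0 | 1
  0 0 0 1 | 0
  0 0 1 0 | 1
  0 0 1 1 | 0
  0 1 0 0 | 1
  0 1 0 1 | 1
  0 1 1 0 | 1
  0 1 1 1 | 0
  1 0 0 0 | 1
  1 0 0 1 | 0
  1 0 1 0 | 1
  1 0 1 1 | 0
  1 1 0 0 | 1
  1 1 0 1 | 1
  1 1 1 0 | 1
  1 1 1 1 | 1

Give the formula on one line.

  ~a = 1111111100000000
  ~d = 1010101010101010
  (~a & ~d) = 1010101000000000
  ~c = 1100110011001100
  (a | ~c) = 1100110011111111
  (~d | b) = 1010111110101111
  ((a | ~c) & (~d | b)) = 1000110010101111
  ((~a & ~d) | ((a | ~c) & (~d | b))) = 1010111010101111

((~a & ~d) | ((a | ~c) & (~d | b)))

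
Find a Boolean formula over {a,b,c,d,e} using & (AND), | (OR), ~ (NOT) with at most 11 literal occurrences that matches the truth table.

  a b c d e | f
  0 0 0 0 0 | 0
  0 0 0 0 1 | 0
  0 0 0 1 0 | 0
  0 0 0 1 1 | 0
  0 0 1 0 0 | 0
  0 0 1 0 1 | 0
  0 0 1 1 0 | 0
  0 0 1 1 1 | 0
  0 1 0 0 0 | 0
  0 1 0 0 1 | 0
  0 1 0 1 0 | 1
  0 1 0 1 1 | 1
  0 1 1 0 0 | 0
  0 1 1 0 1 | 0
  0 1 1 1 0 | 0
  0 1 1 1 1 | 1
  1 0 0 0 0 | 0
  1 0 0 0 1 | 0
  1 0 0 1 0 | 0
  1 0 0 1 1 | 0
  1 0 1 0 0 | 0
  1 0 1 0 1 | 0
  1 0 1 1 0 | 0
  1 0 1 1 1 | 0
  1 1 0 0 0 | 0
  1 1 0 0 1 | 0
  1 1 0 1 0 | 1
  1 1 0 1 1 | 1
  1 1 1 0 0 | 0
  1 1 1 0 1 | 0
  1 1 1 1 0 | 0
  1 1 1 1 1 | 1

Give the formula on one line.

  (b | c) = 00001111111111110000111111111111
  ((b | c) & d) = 00000011001100110000001100110011
  ~c = 11110000111100001111000011110000
  (a | e) = 01010101010101011111111111111111
  (b & (a | e)) = 00000000010101010000000011111111
  (e & (b & (a | e))) = 00000000010101010000000001010101
  (~c | (e & (b & (a | e)))) = 11110000111101011111000011110101
  (((b | c) & d) & (~c | (e & (b & (a | e))))) = 00000000001100010000000000110001

(((b | c) & d) & (~c | (e & (b & (a | e)))))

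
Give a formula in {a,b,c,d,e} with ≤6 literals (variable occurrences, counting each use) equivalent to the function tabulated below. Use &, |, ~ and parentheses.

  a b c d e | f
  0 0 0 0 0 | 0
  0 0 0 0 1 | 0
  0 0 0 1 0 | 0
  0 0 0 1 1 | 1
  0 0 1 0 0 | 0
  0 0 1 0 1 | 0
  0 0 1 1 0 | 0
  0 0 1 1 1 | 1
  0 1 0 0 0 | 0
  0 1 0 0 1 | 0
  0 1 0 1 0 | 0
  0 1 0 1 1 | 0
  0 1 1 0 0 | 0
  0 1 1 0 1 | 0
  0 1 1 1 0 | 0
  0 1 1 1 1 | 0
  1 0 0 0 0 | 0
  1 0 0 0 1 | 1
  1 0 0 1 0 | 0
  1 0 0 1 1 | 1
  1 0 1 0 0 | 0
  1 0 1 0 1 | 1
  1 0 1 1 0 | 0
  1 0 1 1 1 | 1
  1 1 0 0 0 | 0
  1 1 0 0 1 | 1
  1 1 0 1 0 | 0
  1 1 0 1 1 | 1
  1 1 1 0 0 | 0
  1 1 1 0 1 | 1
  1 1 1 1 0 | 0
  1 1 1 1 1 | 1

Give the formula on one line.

  (c | e) = 01011111010111110101111101011111
  ~b = 11111111000000001111111100000000
  (~b & d) = 00110011000000000011001100000000
  (a | (~b & d)) = 00110011000000001111111111111111
  ((c | e) & (a | (~b & d))) = 00010011000000000101111101011111
  (e & ((c | e) & (a | (~b & d)))) = 00010001000000000101010101010101

(e & ((c | e) & (a | (~b & d))))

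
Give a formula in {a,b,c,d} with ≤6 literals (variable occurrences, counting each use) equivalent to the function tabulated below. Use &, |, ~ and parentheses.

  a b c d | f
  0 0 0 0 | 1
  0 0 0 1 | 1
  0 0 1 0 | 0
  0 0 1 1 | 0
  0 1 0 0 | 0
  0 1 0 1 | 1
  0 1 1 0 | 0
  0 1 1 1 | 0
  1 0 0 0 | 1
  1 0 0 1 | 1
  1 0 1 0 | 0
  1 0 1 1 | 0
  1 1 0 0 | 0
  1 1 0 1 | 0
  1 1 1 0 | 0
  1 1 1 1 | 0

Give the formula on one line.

  ~c = 1100110011001100
  ~b = 1111000011110000
  (~c & ~b) = 1100000011000000
  ~a = 1111111100000000
  (~a | c) = 1111111100110011
  ((~a | c) & d) = 0101010100010001
  (~c & ((~a | c) & d)) = 0100010000000000
  ((~c & ~b) | (~c & ((~a | c) & d))) = 1100010011000000

((~c & ~b) | (~c & ((~a | c) & d)))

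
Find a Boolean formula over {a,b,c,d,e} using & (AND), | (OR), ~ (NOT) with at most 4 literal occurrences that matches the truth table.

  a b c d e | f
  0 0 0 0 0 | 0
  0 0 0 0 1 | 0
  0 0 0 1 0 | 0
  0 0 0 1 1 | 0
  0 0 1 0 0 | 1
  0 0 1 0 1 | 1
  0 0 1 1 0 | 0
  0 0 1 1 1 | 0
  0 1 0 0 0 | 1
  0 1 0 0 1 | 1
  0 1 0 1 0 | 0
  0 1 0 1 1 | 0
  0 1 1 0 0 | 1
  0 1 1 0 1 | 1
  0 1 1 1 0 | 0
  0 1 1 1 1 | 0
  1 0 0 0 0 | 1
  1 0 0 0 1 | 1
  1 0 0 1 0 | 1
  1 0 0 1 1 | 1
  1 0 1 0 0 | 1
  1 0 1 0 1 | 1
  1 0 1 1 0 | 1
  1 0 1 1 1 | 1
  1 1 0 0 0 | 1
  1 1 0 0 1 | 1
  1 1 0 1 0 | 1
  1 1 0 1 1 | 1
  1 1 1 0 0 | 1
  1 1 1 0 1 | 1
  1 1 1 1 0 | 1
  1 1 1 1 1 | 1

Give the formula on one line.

((~d & (b | c)) | a)

  ~d = 11001100110011001100110011001100
  (b | c) = 00001111111111110000111111111111
  (~d & (b | c)) = 00001100110011000000110011001100
  ((~d & (b | c)) | a) = 00001100110011001111111111111111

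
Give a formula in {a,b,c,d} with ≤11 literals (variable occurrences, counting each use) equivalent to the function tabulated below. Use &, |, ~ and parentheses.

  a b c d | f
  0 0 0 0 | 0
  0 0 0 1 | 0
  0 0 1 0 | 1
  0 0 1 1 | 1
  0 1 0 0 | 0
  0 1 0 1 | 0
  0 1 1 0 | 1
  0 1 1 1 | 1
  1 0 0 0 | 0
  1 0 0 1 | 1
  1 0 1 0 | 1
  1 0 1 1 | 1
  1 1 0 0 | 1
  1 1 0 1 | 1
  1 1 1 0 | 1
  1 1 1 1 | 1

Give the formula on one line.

  ~d = 1010101010101010
  (b | c) = 0011111100111111
  (~d & (b | c)) = 0010101000101010
  (d & a) = 0000000001010101
  (c | (d & a)) = 0011001101110111
  ((~d & (b | c)) | (c | (d & a))) = 0011101101111111
  (a | c) = 0011001111111111
  (((~d & (b | c)) | (c | (d & a))) & (a | c)) = 0011001101111111

(((~d & (b | c)) | (c | (d & a))) & (a | c))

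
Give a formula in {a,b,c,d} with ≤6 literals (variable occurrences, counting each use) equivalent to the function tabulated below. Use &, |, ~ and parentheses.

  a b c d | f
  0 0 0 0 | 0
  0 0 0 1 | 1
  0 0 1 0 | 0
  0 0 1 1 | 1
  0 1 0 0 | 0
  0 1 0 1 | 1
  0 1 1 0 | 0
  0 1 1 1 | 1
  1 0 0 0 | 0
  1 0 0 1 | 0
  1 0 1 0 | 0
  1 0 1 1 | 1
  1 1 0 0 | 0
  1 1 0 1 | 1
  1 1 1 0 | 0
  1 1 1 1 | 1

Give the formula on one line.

  ~a = 1111111100000000
  (c | ~a) = 1111111100110011
  ~b = 1111000011110000
  ((c | ~a) & ~b) = 1111000000110000
  (d & ((c | ~a) & ~b)) = 0101000000010000
  (b & d) = 0000010100000101
  ((d & ((c | ~a) & ~b)) | (b & d)) = 0101010100010101

((d & ((c | ~a) & ~b)) | (b & d))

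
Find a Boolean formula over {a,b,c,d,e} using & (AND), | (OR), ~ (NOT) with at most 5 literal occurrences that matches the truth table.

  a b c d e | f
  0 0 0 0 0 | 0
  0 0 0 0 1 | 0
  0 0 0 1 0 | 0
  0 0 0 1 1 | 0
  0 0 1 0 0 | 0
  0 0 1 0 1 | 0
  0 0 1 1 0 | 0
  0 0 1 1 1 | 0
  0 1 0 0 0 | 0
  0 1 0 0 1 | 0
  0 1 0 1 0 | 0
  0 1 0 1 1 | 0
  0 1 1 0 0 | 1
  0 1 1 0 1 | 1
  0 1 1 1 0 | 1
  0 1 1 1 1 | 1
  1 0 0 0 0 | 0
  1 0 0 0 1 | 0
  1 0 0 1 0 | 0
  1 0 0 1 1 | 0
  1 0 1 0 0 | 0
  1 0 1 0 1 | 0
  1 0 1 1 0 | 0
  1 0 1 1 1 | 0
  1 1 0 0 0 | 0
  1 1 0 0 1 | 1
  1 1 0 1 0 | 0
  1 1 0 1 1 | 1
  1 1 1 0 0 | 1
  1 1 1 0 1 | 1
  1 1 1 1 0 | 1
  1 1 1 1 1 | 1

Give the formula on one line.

  (e & a) = 00000000000000000101010101010101
  (c | (e & a)) = 00001111000011110101111101011111
  ((c | (e & a)) & b) = 00000000000011110000000001011111

((c | (e & a)) & b)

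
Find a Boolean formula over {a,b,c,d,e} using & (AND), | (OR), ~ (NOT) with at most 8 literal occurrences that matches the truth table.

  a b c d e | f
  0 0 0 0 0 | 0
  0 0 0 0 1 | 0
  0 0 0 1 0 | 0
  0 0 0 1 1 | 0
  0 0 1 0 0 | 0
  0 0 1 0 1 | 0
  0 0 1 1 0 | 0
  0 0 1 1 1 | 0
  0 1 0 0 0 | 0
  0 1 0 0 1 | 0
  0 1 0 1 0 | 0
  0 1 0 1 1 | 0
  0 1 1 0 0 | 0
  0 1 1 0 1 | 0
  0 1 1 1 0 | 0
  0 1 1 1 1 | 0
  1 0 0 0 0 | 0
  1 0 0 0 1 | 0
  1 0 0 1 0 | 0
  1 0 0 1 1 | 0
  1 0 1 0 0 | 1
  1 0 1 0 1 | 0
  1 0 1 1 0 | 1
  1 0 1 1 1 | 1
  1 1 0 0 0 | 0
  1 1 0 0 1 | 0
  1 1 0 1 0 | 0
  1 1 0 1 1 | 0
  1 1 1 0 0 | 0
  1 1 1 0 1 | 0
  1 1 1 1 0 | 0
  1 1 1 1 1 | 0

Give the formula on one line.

  ~b = 11111111000000001111111100000000
  (~b & a) = 00000000000000001111111100000000
  (c & (~b & a)) = 00000000000000000000111100000000
  ~a = 11111111111111110000000000000000
  (~a | d) = 11111111111111110011001100110011
  ((~a | d) | b) = 11111111111111110011001111111111
  ~e = 10101010101010101010101010101010
  (((~a | d) | b) | ~e) = 11111111111111111011101111111111
  ((c & (~b & a)) & (((~a | d) | b) | ~e)) = 00000000000000000000101100000000

((c & (~b & a)) & (((~a | d) | b) | ~e))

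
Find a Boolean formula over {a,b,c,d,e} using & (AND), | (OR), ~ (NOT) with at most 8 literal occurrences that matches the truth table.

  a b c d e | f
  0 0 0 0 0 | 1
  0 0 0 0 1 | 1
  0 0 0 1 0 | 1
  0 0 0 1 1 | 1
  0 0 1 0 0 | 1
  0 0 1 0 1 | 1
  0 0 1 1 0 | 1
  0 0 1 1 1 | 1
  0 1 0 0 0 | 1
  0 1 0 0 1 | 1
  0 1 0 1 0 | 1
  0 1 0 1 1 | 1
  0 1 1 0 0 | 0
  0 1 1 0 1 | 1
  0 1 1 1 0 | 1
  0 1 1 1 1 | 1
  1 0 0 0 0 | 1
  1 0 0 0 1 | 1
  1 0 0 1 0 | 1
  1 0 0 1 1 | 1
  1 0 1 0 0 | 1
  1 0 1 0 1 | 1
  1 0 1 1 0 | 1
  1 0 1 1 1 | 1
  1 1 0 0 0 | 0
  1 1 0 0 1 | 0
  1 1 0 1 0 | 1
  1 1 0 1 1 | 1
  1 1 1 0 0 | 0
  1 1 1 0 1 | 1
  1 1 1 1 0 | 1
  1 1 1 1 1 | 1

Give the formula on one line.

((c & e) | (((~c & ~a) | ~b) | d))

  (c & e) = 00000101000001010000010100000101
  ~c = 11110000111100001111000011110000
  ~a = 11111111111111110000000000000000
  (~c & ~a) = 11110000111100000000000000000000
  ~b = 11111111000000001111111100000000
  ((~c & ~a) | ~b) = 11111111111100001111111100000000
  (((~c & ~a) | ~b) | d) = 11111111111100111111111100110011
  ((c & e) | (((~c & ~a) | ~b) | d)) = 11111111111101111111111100110111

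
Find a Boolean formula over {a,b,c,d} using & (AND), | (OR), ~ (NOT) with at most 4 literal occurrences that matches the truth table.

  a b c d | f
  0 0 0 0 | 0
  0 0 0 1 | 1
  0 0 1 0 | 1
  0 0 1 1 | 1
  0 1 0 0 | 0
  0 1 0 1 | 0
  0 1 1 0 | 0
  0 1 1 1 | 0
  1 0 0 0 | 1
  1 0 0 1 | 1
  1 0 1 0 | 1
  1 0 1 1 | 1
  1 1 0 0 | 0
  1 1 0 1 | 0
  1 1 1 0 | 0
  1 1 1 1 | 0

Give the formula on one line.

((a | (d | c)) & ~b)

  (d | c) = 0111011101110111
  (a | (d | c)) = 0111011111111111
  ~b = 1111000011110000
  ((a | (d | c)) & ~b) = 0111000011110000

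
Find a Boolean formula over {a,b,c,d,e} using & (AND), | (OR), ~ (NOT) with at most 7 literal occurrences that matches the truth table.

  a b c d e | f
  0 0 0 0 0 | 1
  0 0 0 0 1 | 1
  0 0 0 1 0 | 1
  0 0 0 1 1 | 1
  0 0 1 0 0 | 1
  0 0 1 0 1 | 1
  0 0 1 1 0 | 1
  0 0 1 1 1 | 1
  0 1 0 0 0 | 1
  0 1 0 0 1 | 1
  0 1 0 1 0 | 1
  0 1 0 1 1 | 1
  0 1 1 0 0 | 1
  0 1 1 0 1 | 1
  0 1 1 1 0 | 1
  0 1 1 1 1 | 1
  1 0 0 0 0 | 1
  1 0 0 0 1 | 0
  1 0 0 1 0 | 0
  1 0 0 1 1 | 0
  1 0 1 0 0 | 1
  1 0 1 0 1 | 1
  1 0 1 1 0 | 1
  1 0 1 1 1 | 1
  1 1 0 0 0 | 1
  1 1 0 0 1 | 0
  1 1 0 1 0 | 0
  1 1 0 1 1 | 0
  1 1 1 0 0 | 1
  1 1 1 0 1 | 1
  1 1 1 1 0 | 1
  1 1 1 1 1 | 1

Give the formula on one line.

  ~e = 10101010101010101010101010101010
  ~d = 11001100110011001100110011001100
  (~e & ~d) = 10001000100010001000100010001000
  ~a = 11111111111111110000000000000000
  (~a | c) = 11111111111111110000111100001111
  ((~e & ~d) | (~a | c)) = 11111111111111111000111110001111

((~e & ~d) | (~a | c))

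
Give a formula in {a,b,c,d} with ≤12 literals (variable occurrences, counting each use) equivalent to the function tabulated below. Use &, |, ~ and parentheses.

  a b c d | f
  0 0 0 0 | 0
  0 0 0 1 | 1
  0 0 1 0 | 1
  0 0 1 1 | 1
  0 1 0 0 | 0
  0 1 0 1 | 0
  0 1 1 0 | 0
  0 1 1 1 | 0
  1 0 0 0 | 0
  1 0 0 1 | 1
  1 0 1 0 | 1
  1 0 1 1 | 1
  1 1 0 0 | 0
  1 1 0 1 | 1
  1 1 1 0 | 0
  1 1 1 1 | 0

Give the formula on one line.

(((((b & ~c) | ~b) | (~a & d)) & (c | d)) & (~b | a))

  ~c = 1100110011001100
  (b & ~c) = 0000110000001100
  ~b = 1111000011110000
  ((b & ~c) | ~b) = 1111110011111100
  ~a = 1111111100000000
  (~a & d) = 0101010100000000
  (((b & ~c) | ~b) | (~a & d)) = 1111110111111100
  (c | d) = 0111011101110111
  ((((b & ~c) | ~b) | (~a & d)) & (c | d)) = 0111010101110100
  (~b | a) = 1111000011111111
  (((((b & ~c) | ~b) | (~a & d)) & (c | d)) & (~b | a)) = 0111000001110100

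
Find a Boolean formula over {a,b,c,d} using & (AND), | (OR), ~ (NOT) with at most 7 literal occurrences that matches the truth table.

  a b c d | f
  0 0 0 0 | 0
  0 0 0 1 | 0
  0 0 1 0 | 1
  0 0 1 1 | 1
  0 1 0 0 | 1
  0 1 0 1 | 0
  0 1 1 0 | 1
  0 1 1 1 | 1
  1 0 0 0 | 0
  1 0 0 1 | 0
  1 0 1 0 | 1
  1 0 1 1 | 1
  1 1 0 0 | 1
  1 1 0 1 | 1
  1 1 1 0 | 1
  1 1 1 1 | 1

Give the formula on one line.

((c | b) & (((~d & (~c | d)) | c) | a))

  (c | b) = 0011111100111111
  ~d = 1010101010101010
  ~c = 1100110011001100
  (~c | d) = 1101110111011101
  (~d & (~c | d)) = 1000100010001000
  ((~d & (~c | d)) | c) = 1011101110111011
  (((~d & (~c | d)) | c) | a) = 1011101111111111
  ((c | b) & (((~d & (~c | d)) | c) | a)) = 0011101100111111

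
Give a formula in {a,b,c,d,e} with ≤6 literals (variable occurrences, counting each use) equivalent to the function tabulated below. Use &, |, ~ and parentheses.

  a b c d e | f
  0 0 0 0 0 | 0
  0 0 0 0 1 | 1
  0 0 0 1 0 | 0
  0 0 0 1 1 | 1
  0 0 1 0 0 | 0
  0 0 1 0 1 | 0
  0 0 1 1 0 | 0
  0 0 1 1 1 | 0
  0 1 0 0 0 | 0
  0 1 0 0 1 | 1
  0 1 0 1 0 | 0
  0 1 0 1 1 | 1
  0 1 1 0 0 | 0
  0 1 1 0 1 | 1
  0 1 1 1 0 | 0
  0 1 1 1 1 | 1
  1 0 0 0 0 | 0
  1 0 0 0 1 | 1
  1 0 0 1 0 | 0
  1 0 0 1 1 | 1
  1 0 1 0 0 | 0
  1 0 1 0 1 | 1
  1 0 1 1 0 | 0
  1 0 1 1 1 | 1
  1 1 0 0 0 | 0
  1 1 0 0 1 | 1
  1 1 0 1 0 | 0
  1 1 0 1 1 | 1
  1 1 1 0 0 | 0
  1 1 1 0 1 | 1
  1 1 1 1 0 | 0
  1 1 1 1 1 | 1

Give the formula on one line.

  ~c = 11110000111100001111000011110000
  (a | ~c) = 11110000111100001111111111111111
  (b | (a | ~c)) = 11110000111111111111111111111111
  ((b | (a | ~c)) & e) = 01010000010101010101010101010101

((b | (a | ~c)) & e)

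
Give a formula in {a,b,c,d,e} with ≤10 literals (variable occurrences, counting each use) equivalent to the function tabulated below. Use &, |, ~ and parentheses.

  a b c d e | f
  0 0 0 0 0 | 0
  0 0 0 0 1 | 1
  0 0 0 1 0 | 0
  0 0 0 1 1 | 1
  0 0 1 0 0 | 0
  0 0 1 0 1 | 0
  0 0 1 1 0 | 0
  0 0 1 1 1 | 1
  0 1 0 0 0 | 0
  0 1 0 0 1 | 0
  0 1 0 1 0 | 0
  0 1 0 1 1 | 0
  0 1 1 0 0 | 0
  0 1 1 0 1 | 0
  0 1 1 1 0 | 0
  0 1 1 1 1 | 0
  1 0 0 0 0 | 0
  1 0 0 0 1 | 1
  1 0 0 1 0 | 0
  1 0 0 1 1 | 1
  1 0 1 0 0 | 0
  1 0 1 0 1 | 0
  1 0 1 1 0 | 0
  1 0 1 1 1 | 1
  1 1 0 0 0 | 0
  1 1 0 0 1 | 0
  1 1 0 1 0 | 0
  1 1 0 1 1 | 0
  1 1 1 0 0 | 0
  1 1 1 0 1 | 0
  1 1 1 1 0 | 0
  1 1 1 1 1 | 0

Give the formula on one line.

  ~b = 11111111000000001111111100000000
  ~e = 10101010101010101010101010101010
  ~d = 11001100110011001100110011001100
  (~e & ~d) = 10001000100010001000100010001000
  ~c = 11110000111100001111000011110000
  (~c | b) = 11110000111111111111000011111111
  (b | d) = 00110011111111110011001111111111
  (~b & (b | d)) = 00110011000000000011001100000000
  ((~c | b) | (~b & (b | d))) = 11110011111111111111001111111111
  ((~e & ~d) | ((~c | b) | (~b & (b | d)))) = 11111011111111111111101111111111
  (((~e & ~d) | ((~c | b) | (~b & (b | d)))) & e) = 01010001010101010101000101010101
  (~b & (((~e & ~d) | ((~c | b) | (~b & (b | d)))) & e)) = 01010001000000000101000100000000

(~b & (((~e & ~d) | ((~c | b) | (~b & (b | d)))) & e))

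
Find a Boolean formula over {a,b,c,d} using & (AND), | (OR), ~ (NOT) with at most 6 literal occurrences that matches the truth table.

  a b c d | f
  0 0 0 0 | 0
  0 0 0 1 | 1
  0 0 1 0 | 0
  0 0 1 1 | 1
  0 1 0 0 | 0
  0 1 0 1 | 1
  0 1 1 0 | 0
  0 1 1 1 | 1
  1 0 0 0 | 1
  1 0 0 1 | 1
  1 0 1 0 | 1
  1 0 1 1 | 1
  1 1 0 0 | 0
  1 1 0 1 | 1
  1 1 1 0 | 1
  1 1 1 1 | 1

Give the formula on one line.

  ~d = 1010101010101010
  (d | a) = 0101010111111111
  (~d & (d | a)) = 0000000010101010
  ~b = 1111000011110000
  (c | ~b) = 1111001111110011
  ((~d & (d | a)) & (c | ~b)) = 0000000010100010
  (d | ((~d & (d | a)) & (c | ~b))) = 0101010111110111

(d | ((~d & (d | a)) & (c | ~b)))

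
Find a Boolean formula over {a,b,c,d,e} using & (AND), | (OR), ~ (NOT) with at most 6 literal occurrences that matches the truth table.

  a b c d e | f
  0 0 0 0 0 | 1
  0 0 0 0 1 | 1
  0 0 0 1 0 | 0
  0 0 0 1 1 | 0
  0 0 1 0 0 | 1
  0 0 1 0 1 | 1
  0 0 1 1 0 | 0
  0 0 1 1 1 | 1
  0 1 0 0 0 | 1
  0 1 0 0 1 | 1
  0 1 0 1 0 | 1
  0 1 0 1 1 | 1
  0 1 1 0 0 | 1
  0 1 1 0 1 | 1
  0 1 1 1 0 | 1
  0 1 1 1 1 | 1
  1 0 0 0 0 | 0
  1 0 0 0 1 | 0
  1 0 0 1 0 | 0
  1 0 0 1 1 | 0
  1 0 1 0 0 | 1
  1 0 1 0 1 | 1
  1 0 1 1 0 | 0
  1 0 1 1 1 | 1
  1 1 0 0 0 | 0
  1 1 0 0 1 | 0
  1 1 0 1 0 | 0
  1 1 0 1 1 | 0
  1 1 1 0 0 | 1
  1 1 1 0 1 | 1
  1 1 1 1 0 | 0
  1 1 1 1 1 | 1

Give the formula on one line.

  ~d = 11001100110011001100110011001100
  (~d | e) = 11011101110111011101110111011101
  (c & (~d | e)) = 00001101000011010000110100001101
  ~a = 11111111111111110000000000000000
  (~d | b) = 11001100111111111100110011111111
  (~a & (~d | b)) = 11001100111111110000000000000000
  ((c & (~d | e)) | (~a & (~d | b))) = 11001101111111110000110100001101

((c & (~d | e)) | (~a & (~d | b)))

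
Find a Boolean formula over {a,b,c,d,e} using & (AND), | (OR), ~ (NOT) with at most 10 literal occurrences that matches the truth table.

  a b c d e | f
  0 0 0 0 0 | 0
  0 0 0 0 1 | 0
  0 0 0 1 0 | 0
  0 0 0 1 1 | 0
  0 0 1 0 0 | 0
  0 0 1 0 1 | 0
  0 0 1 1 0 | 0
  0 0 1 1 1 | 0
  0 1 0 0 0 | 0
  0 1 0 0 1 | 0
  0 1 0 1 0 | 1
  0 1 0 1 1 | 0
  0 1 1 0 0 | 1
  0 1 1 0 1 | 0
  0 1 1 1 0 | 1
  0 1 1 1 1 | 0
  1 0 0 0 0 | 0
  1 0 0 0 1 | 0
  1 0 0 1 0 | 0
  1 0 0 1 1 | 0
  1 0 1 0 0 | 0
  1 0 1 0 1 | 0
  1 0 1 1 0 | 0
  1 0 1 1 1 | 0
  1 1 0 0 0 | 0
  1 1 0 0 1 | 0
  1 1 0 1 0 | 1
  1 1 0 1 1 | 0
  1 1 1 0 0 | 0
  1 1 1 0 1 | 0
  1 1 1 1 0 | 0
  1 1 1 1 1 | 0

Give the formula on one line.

(((~a | ~c) & (d | (c & ~a))) & ((~e | ~b) & b))

  ~a = 11111111111111110000000000000000
  ~c = 11110000111100001111000011110000
  (~a | ~c) = 11111111111111111111000011110000
  (c & ~a) = 00001111000011110000000000000000
  (d | (c & ~a)) = 00111111001111110011001100110011
  ((~a | ~c) & (d | (c & ~a))) = 00111111001111110011000000110000
  ~e = 10101010101010101010101010101010
  ~b = 11111111000000001111111100000000
  (~e | ~b) = 11111111101010101111111110101010
  ((~e | ~b) & b) = 00000000101010100000000010101010
  (((~a | ~c) & (d | (c & ~a))) & ((~e | ~b) & b)) = 00000000001010100000000000100000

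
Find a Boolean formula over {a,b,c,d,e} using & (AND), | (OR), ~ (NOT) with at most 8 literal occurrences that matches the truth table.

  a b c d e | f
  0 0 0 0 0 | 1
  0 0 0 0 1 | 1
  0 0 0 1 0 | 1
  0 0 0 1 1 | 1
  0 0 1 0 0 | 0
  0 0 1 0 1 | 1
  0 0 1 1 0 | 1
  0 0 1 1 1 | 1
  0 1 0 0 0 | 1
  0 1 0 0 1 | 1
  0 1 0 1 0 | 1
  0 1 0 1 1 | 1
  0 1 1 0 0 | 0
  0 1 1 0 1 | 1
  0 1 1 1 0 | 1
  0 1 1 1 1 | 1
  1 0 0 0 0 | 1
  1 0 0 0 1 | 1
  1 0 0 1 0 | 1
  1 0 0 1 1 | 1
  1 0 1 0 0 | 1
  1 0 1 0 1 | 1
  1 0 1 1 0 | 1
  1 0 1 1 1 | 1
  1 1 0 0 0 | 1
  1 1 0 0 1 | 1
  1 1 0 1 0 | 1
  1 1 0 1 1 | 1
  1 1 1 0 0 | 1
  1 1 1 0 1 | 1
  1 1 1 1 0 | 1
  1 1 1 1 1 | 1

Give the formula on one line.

(((d & ~a) | a) | ((~a & ~c) | e))

  ~a = 11111111111111110000000000000000
  (d & ~a) = 00110011001100110000000000000000
  ((d & ~a) | a) = 00110011001100111111111111111111
  ~c = 11110000111100001111000011110000
  (~a & ~c) = 11110000111100000000000000000000
  ((~a & ~c) | e) = 11110101111101010101010101010101
  (((d & ~a) | a) | ((~a & ~c) | e)) = 11110111111101111111111111111111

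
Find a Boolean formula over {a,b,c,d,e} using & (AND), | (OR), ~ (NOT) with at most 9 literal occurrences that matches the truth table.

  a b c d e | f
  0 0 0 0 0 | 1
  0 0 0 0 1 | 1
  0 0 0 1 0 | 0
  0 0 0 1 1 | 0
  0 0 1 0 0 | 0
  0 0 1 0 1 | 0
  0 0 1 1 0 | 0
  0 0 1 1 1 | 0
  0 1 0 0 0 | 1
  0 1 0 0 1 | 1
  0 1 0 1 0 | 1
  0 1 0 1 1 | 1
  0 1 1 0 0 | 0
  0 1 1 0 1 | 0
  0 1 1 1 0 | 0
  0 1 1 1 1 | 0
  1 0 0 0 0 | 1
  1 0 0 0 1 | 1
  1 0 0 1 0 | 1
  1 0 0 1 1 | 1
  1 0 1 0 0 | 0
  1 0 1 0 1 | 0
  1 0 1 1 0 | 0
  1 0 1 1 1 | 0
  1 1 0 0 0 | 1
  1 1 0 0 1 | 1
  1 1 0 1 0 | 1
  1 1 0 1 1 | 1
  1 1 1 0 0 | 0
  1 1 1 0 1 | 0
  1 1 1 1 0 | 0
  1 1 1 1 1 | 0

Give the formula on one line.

(((~c | ~b) & (b | (~d | a))) & ~c)

  ~c = 11110000111100001111000011110000
  ~b = 11111111000000001111111100000000
  (~c | ~b) = 11111111111100001111111111110000
  ~d = 11001100110011001100110011001100
  (~d | a) = 11001100110011001111111111111111
  (b | (~d | a)) = 11001100111111111111111111111111
  ((~c | ~b) & (b | (~d | a))) = 11001100111100001111111111110000
  (((~c | ~b) & (b | (~d | a))) & ~c) = 11000000111100001111000011110000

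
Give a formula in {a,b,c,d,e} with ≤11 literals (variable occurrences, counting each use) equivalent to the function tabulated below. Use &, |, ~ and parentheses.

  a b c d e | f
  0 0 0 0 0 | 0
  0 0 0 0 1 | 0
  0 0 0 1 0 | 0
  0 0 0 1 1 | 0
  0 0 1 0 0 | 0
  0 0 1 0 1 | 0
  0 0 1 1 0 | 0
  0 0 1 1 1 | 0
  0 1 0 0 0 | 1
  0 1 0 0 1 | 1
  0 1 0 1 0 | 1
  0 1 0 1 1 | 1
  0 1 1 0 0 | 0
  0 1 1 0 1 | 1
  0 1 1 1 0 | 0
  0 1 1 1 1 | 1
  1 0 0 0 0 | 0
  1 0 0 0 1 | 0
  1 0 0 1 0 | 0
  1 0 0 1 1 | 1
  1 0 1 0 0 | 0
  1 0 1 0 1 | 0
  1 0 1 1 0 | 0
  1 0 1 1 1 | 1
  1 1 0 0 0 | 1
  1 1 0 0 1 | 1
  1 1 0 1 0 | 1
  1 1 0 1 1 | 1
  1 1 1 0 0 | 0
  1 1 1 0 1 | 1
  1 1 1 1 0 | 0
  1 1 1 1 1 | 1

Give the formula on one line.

  (e & a) = 00000000000000000101010101010101
  (d & (e & a)) = 00000000000000000001000100010001
  (b | (d & (e & a))) = 00000000111111110001000111111111
  ~c = 11110000111100001111000011110000
  (~c | e) = 11110101111101011111010111110101
  (b | d) = 00110011111111110011001111111111
  ((~c | e) & (b | d)) = 00110001111101010011000111110101
  ((b | (d & (e & a))) & ((~c | e) & (b | d))) = 00000000111101010001000111110101

((b | (d & (e & a))) & ((~c | e) & (b | d)))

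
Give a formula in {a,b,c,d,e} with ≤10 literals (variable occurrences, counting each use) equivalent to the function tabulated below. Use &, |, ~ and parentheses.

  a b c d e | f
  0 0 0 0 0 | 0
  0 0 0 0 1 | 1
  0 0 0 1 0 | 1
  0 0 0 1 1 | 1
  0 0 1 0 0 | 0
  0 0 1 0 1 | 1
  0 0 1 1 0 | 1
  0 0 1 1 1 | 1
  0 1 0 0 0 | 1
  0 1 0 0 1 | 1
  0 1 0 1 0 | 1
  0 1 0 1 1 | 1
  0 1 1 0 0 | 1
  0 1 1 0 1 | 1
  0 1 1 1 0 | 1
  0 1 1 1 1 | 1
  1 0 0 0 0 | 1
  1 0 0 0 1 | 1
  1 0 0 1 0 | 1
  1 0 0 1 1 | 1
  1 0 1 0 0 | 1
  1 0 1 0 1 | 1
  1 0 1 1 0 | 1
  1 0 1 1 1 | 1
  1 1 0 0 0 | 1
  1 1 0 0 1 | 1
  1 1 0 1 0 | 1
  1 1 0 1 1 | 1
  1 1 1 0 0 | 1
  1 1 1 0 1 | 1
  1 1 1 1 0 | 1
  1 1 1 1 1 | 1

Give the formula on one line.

  ~e = 10101010101010101010101010101010
  (~e & b) = 00000000101010100000000010101010
  ((~e & b) | e) = 01010101111111110101010111111111
  (~e | d) = 10111011101110111011101110111011
  ((~e | d) & a) = 00000000000000001011101110111011
  ~a = 11111111111111110000000000000000
  (~a & d) = 00110011001100110000000000000000
  (((~e | d) & a) | (~a & d)) = 00110011001100111011101110111011
  (((~e & b) | e) | (((~e | d) & a) | (~a & d))) = 01110111111111111111111111111111

(((~e & b) | e) | (((~e | d) & a) | (~a & d)))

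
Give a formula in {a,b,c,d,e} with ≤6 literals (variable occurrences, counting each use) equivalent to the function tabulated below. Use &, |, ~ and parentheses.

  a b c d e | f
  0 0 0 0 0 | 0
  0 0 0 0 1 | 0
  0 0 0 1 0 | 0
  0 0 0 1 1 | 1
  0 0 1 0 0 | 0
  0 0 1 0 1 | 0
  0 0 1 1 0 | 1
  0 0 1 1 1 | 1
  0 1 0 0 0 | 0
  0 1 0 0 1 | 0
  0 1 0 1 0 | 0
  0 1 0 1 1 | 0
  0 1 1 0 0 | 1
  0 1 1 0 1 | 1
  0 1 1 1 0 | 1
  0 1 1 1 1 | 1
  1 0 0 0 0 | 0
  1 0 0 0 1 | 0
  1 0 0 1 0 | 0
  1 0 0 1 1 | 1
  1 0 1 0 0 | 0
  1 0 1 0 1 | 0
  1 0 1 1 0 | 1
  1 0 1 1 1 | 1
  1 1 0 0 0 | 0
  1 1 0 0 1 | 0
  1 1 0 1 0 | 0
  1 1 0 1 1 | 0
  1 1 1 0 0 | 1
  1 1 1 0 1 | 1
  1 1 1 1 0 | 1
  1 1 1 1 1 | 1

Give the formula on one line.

  ~b = 11111111000000001111111100000000
  (~b & e) = 01010101000000000101010100000000
  ((~b & e) | c) = 01011111000011110101111100001111
  (b | d) = 00110011111111110011001111111111
  (((~b & e) | c) & (b | d)) = 00010011000011110001001100001111

(((~b & e) | c) & (b | d))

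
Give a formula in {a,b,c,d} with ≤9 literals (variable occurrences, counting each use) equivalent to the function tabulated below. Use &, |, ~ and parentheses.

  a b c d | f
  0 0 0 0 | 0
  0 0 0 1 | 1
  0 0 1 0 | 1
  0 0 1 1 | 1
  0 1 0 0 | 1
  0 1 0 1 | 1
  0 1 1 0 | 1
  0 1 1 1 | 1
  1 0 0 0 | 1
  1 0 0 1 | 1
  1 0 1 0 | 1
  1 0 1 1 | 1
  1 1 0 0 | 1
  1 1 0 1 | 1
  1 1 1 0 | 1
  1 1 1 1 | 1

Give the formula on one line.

  (a | c) = 0011001111111111
  ~a = 1111111100000000
  (b | d) = 0101111101011111
  (~a & (b | d)) = 0101111100000000
  (c | (~a & (b | d))) = 0111111100110011
  ~c = 1100110011001100
  (b & ~c) = 0000110000001100
  ((c | (~a & (b | d))) | (b & ~c)) = 0111111100111111
  ((a | c) | ((c | (~a & (b | d))) | (b & ~c))) = 0111111111111111

((a | c) | ((c | (~a & (b | d))) | (b & ~c)))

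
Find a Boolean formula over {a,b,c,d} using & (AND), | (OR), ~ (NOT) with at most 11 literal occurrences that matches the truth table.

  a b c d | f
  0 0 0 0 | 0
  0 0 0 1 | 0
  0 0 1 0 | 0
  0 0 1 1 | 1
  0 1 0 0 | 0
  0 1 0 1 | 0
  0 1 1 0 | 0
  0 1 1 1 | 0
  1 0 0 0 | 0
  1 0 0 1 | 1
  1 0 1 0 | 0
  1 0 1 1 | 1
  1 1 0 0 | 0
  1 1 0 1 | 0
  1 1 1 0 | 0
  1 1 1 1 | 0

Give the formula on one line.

  ~d = 1010101010101010
  ~b = 1111000011110000
  (~d & ~b) = 1010000010100000
  ~a = 1111111100000000
  (~a & c) = 0011001100000000
  ((~d & ~b) | (~a & c)) = 1011001110100000
  (a | b) = 0000111111111111
  (((~d & ~b) | (~a & c)) | (a | b)) = 1011111111111111
  (d | b) = 0101111101011111
  (~b & (d | b)) = 0101000001010000
  ((((~d & ~b) | (~a & c)) | (a | b)) & (~b & (d | b))) = 0001000001010000

((((~d & ~b) | (~a & c)) | (a | b)) & (~b & (d | b)))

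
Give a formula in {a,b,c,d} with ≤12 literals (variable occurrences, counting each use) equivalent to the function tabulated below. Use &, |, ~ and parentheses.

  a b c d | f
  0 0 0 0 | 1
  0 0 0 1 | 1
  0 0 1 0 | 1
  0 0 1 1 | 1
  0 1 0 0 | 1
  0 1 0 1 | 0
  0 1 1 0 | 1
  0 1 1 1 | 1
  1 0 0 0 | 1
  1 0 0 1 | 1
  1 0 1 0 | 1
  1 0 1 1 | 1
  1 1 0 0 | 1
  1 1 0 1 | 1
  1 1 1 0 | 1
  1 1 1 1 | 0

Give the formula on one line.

  ~a = 1111111100000000
  (~a & b) = 0000111100000000
  (c & (~a & b)) = 0000001100000000
  (a | d) = 0101010111111111
  ((c & (~a & b)) & (a | d)) = 0000000100000000
  ~d = 1010101010101010
  ~b = 1111000011110000
  (~d | ~b) = 1111101011111010
  (((c & (~a & b)) & (a | d)) | (~d | ~b)) = 1111101111111010
  ~c = 1100110011001100
  (~c & a) = 0000000011001100
  ((((c & (~a & b)) & (a | d)) | (~d | ~b)) | (~c & a)) = 1111101111111110

((((c & (~a & b)) & (a | d)) | (~d | ~b)) | (~c & a))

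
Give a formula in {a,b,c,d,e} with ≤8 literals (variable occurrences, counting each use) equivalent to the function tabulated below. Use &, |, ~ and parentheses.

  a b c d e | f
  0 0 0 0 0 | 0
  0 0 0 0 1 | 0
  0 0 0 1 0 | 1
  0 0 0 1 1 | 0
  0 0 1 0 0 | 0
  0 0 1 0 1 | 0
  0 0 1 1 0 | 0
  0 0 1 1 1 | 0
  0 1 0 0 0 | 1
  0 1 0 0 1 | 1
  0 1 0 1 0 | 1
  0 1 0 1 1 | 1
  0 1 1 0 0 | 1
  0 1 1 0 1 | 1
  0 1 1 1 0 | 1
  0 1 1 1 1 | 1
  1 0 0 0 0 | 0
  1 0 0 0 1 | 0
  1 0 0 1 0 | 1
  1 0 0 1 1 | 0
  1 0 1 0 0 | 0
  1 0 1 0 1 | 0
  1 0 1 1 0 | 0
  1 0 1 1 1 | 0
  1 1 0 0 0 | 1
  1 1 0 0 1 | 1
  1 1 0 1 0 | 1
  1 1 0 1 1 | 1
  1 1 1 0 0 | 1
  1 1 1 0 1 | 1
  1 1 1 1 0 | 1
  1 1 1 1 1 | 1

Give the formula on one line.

  ~b = 11111111000000001111111100000000
  ~e = 10101010101010101010101010101010
  (~e & d) = 00100010001000100010001000100010
  ~c = 11110000111100001111000011110000
  ((~e & d) & ~c) = 00100000001000000010000000100000
  (~b & ((~e & d) & ~c)) = 00100000000000000010000000000000
  ((~b & ((~e & d) & ~c)) | b) = 00100000111111110010000011111111

((~b & ((~e & d) & ~c)) | b)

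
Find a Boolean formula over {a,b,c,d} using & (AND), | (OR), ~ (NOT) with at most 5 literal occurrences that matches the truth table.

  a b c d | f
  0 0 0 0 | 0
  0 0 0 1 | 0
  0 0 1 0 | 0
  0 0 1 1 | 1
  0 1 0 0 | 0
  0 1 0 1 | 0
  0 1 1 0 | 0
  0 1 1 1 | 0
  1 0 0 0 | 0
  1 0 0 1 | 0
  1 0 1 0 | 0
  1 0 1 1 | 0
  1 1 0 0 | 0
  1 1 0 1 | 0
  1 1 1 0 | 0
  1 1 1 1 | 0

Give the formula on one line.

  ~a = 1111111100000000
  ~b = 1111000011110000
  (~a & ~b) = 1111000000000000
  ~c = 1100110011001100
  (d | ~c) = 1101110111011101
  ((d | ~c) & c) = 0001000100010001
  ((~a & ~b) & ((d | ~c) & c)) = 0001000000000000

((~a & ~b) & ((d | ~c) & c))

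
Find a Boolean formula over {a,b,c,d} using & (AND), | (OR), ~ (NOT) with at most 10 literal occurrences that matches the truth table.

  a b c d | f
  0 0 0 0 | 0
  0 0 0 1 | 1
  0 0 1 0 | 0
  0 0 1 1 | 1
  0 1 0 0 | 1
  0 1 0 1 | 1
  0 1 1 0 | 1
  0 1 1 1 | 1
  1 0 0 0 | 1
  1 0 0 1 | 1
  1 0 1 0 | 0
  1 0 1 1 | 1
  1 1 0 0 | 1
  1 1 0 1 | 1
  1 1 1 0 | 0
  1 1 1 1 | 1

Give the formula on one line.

  ~a = 1111111100000000
  (~a & b) = 0000111100000000
  ((~a & b) | d) = 0101111101010101
  (b | a) = 0000111111111111
  ~c = 1100110011001100
  (b & ~a) = 0000111100000000
  (~c | (b & ~a)) = 1100111111001100
  ((b | a) & (~c | (b & ~a))) = 0000111111001100
  (((~a & b) | d) | ((b | a) & (~c | (b & ~a)))) = 0101111111011101

(((~a & b) | d) | ((b | a) & (~c | (b & ~a))))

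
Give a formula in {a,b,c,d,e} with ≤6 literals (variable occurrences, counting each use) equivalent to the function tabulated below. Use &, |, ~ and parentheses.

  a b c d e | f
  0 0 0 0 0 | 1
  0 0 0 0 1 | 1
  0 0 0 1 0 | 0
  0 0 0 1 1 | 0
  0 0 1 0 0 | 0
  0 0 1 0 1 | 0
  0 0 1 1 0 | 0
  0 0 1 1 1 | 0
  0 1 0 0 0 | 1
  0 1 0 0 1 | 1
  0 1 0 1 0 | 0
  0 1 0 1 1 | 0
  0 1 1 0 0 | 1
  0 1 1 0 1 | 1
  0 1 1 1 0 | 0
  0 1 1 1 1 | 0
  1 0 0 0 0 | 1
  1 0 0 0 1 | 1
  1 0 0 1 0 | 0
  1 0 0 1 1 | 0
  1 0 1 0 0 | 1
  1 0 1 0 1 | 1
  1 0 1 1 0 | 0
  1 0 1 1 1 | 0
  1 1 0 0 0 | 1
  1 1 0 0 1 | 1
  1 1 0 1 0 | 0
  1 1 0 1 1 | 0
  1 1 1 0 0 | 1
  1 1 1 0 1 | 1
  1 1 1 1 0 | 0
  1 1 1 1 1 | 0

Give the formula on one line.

(~d & (a | (~c | b)))

  ~d = 11001100110011001100110011001100
  ~c = 11110000111100001111000011110000
  (~c | b) = 11110000111111111111000011111111
  (a | (~c | b)) = 11110000111111111111111111111111
  (~d & (a | (~c | b))) = 11000000110011001100110011001100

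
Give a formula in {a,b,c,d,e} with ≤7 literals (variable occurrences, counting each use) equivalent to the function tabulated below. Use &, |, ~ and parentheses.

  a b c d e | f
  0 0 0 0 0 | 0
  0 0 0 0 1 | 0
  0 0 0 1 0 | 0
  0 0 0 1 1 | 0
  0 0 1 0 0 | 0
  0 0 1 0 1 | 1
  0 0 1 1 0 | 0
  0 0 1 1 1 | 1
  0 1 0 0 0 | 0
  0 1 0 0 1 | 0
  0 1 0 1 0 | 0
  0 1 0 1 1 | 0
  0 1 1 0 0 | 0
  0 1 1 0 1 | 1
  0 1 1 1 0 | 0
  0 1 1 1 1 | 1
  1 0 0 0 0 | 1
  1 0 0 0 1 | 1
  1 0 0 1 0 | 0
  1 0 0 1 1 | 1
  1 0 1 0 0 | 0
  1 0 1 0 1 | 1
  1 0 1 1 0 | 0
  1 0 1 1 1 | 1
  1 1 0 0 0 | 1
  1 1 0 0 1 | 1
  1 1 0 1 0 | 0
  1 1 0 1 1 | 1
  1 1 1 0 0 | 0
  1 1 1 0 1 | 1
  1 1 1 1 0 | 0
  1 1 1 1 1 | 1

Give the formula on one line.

((c | a) & ((~d & ((~c | ~a) & a)) | e))

  (c | a) = 00001111000011111111111111111111
  ~d = 11001100110011001100110011001100
  ~c = 11110000111100001111000011110000
  ~a = 11111111111111110000000000000000
  (~c | ~a) = 11111111111111111111000011110000
  ((~c | ~a) & a) = 00000000000000001111000011110000
  (~d & ((~c | ~a) & a)) = 00000000000000001100000011000000
  ((~d & ((~c | ~a) & a)) | e) = 01010101010101011101010111010101
  ((c | a) & ((~d & ((~c | ~a) & a)) | e)) = 00000101000001011101010111010101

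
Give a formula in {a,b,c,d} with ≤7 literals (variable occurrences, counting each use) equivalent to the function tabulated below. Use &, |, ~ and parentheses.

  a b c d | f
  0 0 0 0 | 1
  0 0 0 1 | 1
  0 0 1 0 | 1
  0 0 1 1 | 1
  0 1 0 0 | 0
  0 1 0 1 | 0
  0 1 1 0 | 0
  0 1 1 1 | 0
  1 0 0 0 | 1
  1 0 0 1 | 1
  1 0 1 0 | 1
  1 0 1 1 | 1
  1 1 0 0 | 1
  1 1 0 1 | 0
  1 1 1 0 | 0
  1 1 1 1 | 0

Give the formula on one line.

(((a & ~d) & (~c | (c & (d | ~c)))) | ~b)

  ~d = 1010101010101010
  (a & ~d) = 0000000010101010
  ~c = 1100110011001100
  (d | ~c) = 1101110111011101
  (c & (d | ~c)) = 0001000100010001
  (~c | (c & (d | ~c))) = 1101110111011101
  ((a & ~d) & (~c | (c & (d | ~c)))) = 0000000010001000
  ~b = 1111000011110000
  (((a & ~d) & (~c | (c & (d | ~c)))) | ~b) = 1111000011111000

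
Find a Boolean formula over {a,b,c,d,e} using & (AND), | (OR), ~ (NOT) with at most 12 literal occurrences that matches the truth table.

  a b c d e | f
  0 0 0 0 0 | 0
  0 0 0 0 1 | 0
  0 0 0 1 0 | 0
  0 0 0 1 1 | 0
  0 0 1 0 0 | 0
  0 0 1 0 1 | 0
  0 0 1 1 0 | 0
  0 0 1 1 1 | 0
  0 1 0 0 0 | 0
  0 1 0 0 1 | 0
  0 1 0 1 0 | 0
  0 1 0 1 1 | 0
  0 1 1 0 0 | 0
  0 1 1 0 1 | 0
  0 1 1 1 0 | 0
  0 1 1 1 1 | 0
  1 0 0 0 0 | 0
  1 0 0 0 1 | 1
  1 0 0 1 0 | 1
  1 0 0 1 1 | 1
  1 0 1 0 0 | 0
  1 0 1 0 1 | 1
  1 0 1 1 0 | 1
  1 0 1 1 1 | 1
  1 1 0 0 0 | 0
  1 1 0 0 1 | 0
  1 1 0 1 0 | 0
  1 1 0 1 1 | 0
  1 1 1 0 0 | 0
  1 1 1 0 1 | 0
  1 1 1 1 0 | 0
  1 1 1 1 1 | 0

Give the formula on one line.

(a & ((((d & ~b) & (~e | c)) | ~a) | (e & (~b | ~a))))

  ~b = 11111111000000001111111100000000
  (d & ~b) = 00110011000000000011001100000000
  ~e = 10101010101010101010101010101010
  (~e | c) = 10101111101011111010111110101111
  ((d & ~b) & (~e | c)) = 00100011000000000010001100000000
  ~a = 11111111111111110000000000000000
  (((d & ~b) & (~e | c)) | ~a) = 11111111111111110010001100000000
  (~b | ~a) = 11111111111111111111111100000000
  (e & (~b | ~a)) = 01010101010101010101010100000000
  ((((d & ~b) & (~e | c)) | ~a) | (e & (~b | ~a))) = 11111111111111110111011100000000
  (a & ((((d & ~b) & (~e | c)) | ~a) | (e & (~b | ~a)))) = 00000000000000000111011100000000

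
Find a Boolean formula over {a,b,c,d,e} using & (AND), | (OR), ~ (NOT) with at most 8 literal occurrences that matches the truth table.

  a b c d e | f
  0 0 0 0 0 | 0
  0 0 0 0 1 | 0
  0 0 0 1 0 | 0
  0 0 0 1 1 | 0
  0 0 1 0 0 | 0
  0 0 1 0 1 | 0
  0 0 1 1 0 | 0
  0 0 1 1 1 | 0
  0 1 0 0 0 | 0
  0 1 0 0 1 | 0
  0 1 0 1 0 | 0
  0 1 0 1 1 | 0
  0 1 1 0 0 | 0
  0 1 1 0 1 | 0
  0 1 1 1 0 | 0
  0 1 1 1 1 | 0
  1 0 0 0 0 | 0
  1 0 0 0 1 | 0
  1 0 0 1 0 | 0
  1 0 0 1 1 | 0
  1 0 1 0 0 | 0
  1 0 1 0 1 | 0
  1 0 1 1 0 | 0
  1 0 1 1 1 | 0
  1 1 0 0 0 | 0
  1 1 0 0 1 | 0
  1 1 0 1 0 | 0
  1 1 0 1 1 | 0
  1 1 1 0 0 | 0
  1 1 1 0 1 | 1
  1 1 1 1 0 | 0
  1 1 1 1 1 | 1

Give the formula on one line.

((c & (d | b)) & ((~e | b) & (e & a)))

  (d | b) = 00110011111111110011001111111111
  (c & (d | b)) = 00000011000011110000001100001111
  ~e = 10101010101010101010101010101010
  (~e | b) = 10101010111111111010101011111111
  (e & a) = 00000000000000000101010101010101
  ((~e | b) & (e & a)) = 00000000000000000000000001010101
  ((c & (d | b)) & ((~e | b) & (e & a))) = 00000000000000000000000000000101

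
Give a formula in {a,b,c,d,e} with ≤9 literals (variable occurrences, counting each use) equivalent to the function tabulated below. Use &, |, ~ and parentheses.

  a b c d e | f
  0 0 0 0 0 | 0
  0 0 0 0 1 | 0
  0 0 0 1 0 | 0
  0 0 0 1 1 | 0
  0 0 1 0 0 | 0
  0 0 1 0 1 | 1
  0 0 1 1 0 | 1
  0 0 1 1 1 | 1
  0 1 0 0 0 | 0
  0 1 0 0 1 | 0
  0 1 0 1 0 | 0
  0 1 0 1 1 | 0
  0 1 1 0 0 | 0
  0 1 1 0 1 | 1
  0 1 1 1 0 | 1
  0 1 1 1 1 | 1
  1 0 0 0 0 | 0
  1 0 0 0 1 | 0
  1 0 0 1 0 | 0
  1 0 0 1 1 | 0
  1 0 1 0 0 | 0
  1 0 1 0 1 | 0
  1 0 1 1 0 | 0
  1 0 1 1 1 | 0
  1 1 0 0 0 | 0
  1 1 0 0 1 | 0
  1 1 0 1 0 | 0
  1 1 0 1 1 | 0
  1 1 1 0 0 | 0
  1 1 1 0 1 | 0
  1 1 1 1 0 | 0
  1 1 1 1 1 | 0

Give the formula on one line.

  ~a = 11111111111111110000000000000000
  (d & ~a) = 00110011001100110000000000000000
  (e | (d & ~a)) = 01110111011101110101010101010101
  ~c = 11110000111100001111000011110000
  (~c | ~a) = 11111111111111111111000011110000
  ~e = 10101010101010101010101010101010
  ((~c | ~a) | ~e) = 11111111111111111111101011111010
  ((e | (d & ~a)) & ((~c | ~a) | ~e)) = 01110111011101110101000001010000
  (((e | (d & ~a)) & ((~c | ~a) | ~e)) & c) = 00000111000001110000000000000000

(((e | (d & ~a)) & ((~c | ~a) | ~e)) & c)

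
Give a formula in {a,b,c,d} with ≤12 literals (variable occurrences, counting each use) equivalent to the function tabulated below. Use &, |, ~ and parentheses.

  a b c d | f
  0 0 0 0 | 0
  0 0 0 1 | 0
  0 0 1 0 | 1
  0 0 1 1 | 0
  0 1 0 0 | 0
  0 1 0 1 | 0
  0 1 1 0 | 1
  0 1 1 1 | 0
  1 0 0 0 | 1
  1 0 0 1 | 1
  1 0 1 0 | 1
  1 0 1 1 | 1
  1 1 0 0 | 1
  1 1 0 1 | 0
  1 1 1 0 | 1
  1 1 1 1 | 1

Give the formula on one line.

  (a | c) = 0011001111111111
  (b | (a | c)) = 0011111111111111
  ~d = 1010101010101010
  ~b = 1111000011110000
  (~d | ~b) = 1111101011111010
  ((b | (a | c)) & (~d | ~b)) = 0011101011111010
  (((b | (a | c)) & (~d | ~b)) & a) = 0000000011111010
  (~d | a) = 1010101011111111
  (c & (~d | a)) = 0010001000110011
  ((((b | (a | c)) & (~d | ~b)) & a) | (c & (~d | a))) = 0010001011111011

((((b | (a | c)) & (~d | ~b)) & a) | (c & (~d | a)))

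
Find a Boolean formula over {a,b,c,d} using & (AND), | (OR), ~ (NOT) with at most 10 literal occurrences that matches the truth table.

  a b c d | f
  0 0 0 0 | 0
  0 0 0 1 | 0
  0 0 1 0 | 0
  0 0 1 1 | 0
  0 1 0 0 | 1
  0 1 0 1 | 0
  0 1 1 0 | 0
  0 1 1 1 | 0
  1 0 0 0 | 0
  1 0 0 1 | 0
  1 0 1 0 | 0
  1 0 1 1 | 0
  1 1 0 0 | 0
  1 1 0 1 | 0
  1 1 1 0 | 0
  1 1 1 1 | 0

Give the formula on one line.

  (b | a) = 0000111111111111
  ~b = 1111000011110000
  (~b | a) = 1111000011111111
  ~c = 1100110011001100
  ((~b | a) | ~c) = 1111110011111111
  ((b | a) & ((~b | a) | ~c)) = 0000110011111111
  ~d = 1010101010101010
  ~a = 1111111100000000
  (~d & ~a) = 1010101000000000
  (((b | a) & ((~b | a) | ~c)) & (~d & ~a)) = 0000100000000000

(((b | a) & ((~b | a) | ~c)) & (~d & ~a))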